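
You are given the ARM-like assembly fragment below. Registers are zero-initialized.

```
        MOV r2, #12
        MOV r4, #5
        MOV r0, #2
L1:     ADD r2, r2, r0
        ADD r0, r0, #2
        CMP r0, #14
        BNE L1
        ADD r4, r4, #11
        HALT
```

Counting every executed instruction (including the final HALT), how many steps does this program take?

29

MOV r2, #12 → r2=12
MOV r4, #5 → r4=5
MOV r0, #2 → r0=2
ADD r2, r2, r0 → r2=12+2=14
ADD r0, r0, #2 → r0=2+2=4
CMP r0, #14  (cmp 4,14)
BNE L1: taken
ADD r2, r2, r0 → r2=14+4=18
ADD r0, r0, #2 → r0=4+2=6
CMP r0, #14  (cmp 6,14)
BNE L1: taken
ADD r2, r2, r0 → r2=18+6=24
ADD r0, r0, #2 → r0=6+2=8
CMP r0, #14  (cmp 8,14)
BNE L1: taken
ADD r2, r2, r0 → r2=24+8=32
ADD r0, r0, #2 → r0=8+2=10
CMP r0, #14  (cmp 10,14)
BNE L1: taken
ADD r2, r2, r0 → r2=32+10=42
ADD r0, r0, #2 → r0=10+2=12
CMP r0, #14  (cmp 12,14)
BNE L1: taken
ADD r2, r2, r0 → r2=42+12=54
ADD r0, r0, #2 → r0=12+2=14
CMP r0, #14  (cmp 14,14)
BNE L1: not taken
ADD r4, r4, #11 → r4=5+11=16
halt.
Total executed instructions: 29.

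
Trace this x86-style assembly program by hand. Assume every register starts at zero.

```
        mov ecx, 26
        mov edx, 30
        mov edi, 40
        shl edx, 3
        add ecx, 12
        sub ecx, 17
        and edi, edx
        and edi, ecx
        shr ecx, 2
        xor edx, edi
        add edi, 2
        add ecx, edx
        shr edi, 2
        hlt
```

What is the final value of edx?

mov ecx, 26 → ecx=26
mov edx, 30 → edx=30
mov edi, 40 → edi=40
shl edx, 3 → edx=30<<3=240
add ecx, 12 → ecx=26+12=38
sub ecx, 17 → ecx=38-17=21
and edi, edx → edi=40&240=32
and edi, ecx → edi=32&21=0
shr ecx, 2 → ecx=21>>2=5
xor edx, edi → edx=240^0=240
add edi, 2 → edi=0+2=2
add ecx, edx → ecx=5+240=245
shr edi, 2 → edi=2>>2=0
halt.

240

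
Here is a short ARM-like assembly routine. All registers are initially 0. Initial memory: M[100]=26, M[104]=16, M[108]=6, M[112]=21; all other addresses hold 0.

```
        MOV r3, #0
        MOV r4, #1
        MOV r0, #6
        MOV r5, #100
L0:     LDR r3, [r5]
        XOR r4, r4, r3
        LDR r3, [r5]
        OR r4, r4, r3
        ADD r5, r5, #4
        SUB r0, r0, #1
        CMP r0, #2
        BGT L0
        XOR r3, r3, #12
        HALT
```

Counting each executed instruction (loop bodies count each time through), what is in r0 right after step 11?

5

MOV r3, #0 → r3=0
MOV r4, #1 → r4=1
MOV r0, #6 → r0=6
MOV r5, #100 → r5=100
LDR r3, [r5] → r3=M[100]=26
XOR r4, r4, r3 → r4=1^26=27
LDR r3, [r5] → r3=M[100]=26
OR r4, r4, r3 → r4=27|26=27
ADD r5, r5, #4 → r5=100+4=104
SUB r0, r0, #1 → r0=6-1=5
CMP r0, #2  (cmp 5,2)
After step 11: r0 = 5.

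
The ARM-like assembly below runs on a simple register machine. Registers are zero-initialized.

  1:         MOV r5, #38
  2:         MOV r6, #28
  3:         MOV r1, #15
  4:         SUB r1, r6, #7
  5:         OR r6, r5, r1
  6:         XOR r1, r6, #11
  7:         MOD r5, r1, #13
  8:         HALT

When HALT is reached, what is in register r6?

55

MOV r5, #38 → r5=38
MOV r6, #28 → r6=28
MOV r1, #15 → r1=15
SUB r1, r6, #7 → r1=28-7=21
OR r6, r5, r1 → r6=38|21=55
XOR r1, r6, #11 → r1=55^11=60
MOD r5, r1, #13 → r5=60%13=8
halt.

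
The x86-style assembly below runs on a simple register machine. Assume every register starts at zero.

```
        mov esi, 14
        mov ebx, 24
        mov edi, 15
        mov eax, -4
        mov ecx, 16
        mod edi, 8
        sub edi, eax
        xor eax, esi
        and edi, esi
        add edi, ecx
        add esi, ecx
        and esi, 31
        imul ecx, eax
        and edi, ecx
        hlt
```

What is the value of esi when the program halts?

30

mov esi, 14 → esi=14
mov ebx, 24 → ebx=24
mov edi, 15 → edi=15
mov eax, -4 → eax=-4
mov ecx, 16 → ecx=16
mod edi, 8 → edi=15%8=7
sub edi, eax → edi=7-(-4)=11
xor eax, esi → eax=(-4)^14=-14
and edi, esi → edi=11&14=10
add edi, ecx → edi=10+16=26
add esi, ecx → esi=14+16=30
and esi, 31 → esi=30&31=30
imul ecx, eax → ecx=16*(-14)=-224
and edi, ecx → edi=26&(-224)=0
halt.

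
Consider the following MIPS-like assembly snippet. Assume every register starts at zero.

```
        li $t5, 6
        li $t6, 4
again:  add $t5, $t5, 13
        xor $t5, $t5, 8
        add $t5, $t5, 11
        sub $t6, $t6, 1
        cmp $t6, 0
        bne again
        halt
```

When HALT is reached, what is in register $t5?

$t5=6
$t6=4
$t5=6+13=19
$t5=19^8=27
$t5=27+11=38
$t6=4-1=3
cmp $t6, 0  (cmp 3,0)
bne again: taken
$t5=38+13=51
$t5=51^8=59
$t5=59+11=70
$t6=3-1=2
cmp $t6, 0  (cmp 2,0)
bne again: taken
$t5=70+13=83
$t5=83^8=91
$t5=91+11=102
$t6=2-1=1
cmp $t6, 0  (cmp 1,0)
bne again: taken
$t5=102+13=115
$t5=115^8=123
$t5=123+11=134
$t6=1-1=0
cmp $t6, 0  (cmp 0,0)
bne again: not taken
halt.

134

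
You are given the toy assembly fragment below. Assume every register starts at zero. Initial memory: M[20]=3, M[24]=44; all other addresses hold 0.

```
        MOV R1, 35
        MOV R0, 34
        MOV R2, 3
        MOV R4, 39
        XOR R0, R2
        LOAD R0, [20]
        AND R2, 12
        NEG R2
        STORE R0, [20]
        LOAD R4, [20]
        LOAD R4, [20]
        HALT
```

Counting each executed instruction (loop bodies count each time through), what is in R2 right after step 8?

after MOV R1, 35: R1=35
after MOV R0, 34: R0=34
after MOV R2, 3: R2=3
after MOV R4, 39: R4=39
after XOR R0, R2: R0=34^3=33
after LOAD R0, [20]: R0=M[20]=3
after AND R2, 12: R2=3&12=0
after NEG R2: R2=-(0)=0
After step 8: R2 = 0.

0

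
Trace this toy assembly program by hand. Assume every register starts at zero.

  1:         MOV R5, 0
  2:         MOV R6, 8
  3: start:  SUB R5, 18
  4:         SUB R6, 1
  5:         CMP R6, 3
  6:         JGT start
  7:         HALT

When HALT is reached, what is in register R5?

-90

R5=0
R6=8
R5=0-18=-18
R6=8-1=7
CMP R6, 3  (cmp 7,3)
JGT start: taken
R5=(-18)-18=-36
R6=7-1=6
CMP R6, 3  (cmp 6,3)
JGT start: taken
R5=(-36)-18=-54
R6=6-1=5
CMP R6, 3  (cmp 5,3)
JGT start: taken
R5=(-54)-18=-72
R6=5-1=4
CMP R6, 3  (cmp 4,3)
JGT start: taken
R5=(-72)-18=-90
R6=4-1=3
CMP R6, 3  (cmp 3,3)
JGT start: not taken
halt.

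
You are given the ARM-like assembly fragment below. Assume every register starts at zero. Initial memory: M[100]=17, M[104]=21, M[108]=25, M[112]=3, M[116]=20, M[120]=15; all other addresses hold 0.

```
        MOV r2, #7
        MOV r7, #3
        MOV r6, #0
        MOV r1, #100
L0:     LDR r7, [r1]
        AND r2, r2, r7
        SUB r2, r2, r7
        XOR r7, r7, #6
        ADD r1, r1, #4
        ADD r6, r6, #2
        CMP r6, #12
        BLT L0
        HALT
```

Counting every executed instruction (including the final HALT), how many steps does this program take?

53

MOV r2, #7 → r2=7
MOV r7, #3 → r7=3
MOV r6, #0 → r6=0
MOV r1, #100 → r1=100
LDR r7, [r1] → r7=M[100]=17
AND r2, r2, r7 → r2=7&17=1
SUB r2, r2, r7 → r2=1-17=-16
XOR r7, r7, #6 → r7=17^6=23
ADD r1, r1, #4 → r1=100+4=104
ADD r6, r6, #2 → r6=0+2=2
CMP r6, #12  (cmp 2,12)
BLT L0: taken
LDR r7, [r1] → r7=M[104]=21
AND r2, r2, r7 → r2=(-16)&21=16
SUB r2, r2, r7 → r2=16-21=-5
XOR r7, r7, #6 → r7=21^6=19
ADD r1, r1, #4 → r1=104+4=108
ADD r6, r6, #2 → r6=2+2=4
CMP r6, #12  (cmp 4,12)
BLT L0: taken
LDR r7, [r1] → r7=M[108]=25
AND r2, r2, r7 → r2=(-5)&25=25
SUB r2, r2, r7 → r2=25-25=0
XOR r7, r7, #6 → r7=25^6=31
ADD r1, r1, #4 → r1=108+4=112
ADD r6, r6, #2 → r6=4+2=6
CMP r6, #12  (cmp 6,12)
BLT L0: taken
LDR r7, [r1] → r7=M[112]=3
AND r2, r2, r7 → r2=0&3=0
SUB r2, r2, r7 → r2=0-3=-3
XOR r7, r7, #6 → r7=3^6=5
ADD r1, r1, #4 → r1=112+4=116
ADD r6, r6, #2 → r6=6+2=8
CMP r6, #12  (cmp 8,12)
BLT L0: taken
LDR r7, [r1] → r7=M[116]=20
AND r2, r2, r7 → r2=(-3)&20=20
SUB r2, r2, r7 → r2=20-20=0
XOR r7, r7, #6 → r7=20^6=18
ADD r1, r1, #4 → r1=116+4=120
ADD r6, r6, #2 → r6=8+2=10
CMP r6, #12  (cmp 10,12)
BLT L0: taken
LDR r7, [r1] → r7=M[120]=15
AND r2, r2, r7 → r2=0&15=0
SUB r2, r2, r7 → r2=0-15=-15
XOR r7, r7, #6 → r7=15^6=9
ADD r1, r1, #4 → r1=120+4=124
ADD r6, r6, #2 → r6=10+2=12
CMP r6, #12  (cmp 12,12)
BLT L0: not taken
halt.
Total executed instructions: 53.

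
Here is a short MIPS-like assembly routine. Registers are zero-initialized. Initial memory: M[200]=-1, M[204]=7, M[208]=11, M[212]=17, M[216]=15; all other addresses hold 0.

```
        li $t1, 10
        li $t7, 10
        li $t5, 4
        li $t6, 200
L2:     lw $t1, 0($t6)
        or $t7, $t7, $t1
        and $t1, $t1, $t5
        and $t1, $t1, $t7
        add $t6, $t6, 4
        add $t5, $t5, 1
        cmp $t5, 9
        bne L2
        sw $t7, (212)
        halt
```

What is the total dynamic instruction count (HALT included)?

46

li $t1, 10 → $t1=10
li $t7, 10 → $t7=10
li $t5, 4 → $t5=4
li $t6, 200 → $t6=200
lw $t1, 0($t6) → $t1=M[200]=-1
or $t7, $t7, $t1 → $t7=10|(-1)=-1
and $t1, $t1, $t5 → $t1=(-1)&4=4
and $t1, $t1, $t7 → $t1=4&(-1)=4
add $t6, $t6, 4 → $t6=200+4=204
add $t5, $t5, 1 → $t5=4+1=5
cmp $t5, 9  (cmp 5,9)
bne L2: taken
lw $t1, 0($t6) → $t1=M[204]=7
or $t7, $t7, $t1 → $t7=(-1)|7=-1
and $t1, $t1, $t5 → $t1=7&5=5
and $t1, $t1, $t7 → $t1=5&(-1)=5
add $t6, $t6, 4 → $t6=204+4=208
add $t5, $t5, 1 → $t5=5+1=6
cmp $t5, 9  (cmp 6,9)
bne L2: taken
lw $t1, 0($t6) → $t1=M[208]=11
or $t7, $t7, $t1 → $t7=(-1)|11=-1
and $t1, $t1, $t5 → $t1=11&6=2
and $t1, $t1, $t7 → $t1=2&(-1)=2
add $t6, $t6, 4 → $t6=208+4=212
add $t5, $t5, 1 → $t5=6+1=7
cmp $t5, 9  (cmp 7,9)
bne L2: taken
lw $t1, 0($t6) → $t1=M[212]=17
or $t7, $t7, $t1 → $t7=(-1)|17=-1
and $t1, $t1, $t5 → $t1=17&7=1
and $t1, $t1, $t7 → $t1=1&(-1)=1
add $t6, $t6, 4 → $t6=212+4=216
add $t5, $t5, 1 → $t5=7+1=8
cmp $t5, 9  (cmp 8,9)
bne L2: taken
lw $t1, 0($t6) → $t1=M[216]=15
or $t7, $t7, $t1 → $t7=(-1)|15=-1
and $t1, $t1, $t5 → $t1=15&8=8
and $t1, $t1, $t7 → $t1=8&(-1)=8
add $t6, $t6, 4 → $t6=216+4=220
add $t5, $t5, 1 → $t5=8+1=9
cmp $t5, 9  (cmp 9,9)
bne L2: not taken
sw $t7, (212) → M[212]=-1
halt.
Total executed instructions: 46.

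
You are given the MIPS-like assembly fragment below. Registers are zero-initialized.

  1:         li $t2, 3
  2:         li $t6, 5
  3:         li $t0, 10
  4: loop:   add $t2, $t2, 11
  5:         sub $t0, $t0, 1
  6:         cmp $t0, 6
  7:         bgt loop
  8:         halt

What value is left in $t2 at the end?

47

li $t2, 3 → $t2=3
li $t6, 5 → $t6=5
li $t0, 10 → $t0=10
add $t2, $t2, 11 → $t2=3+11=14
sub $t0, $t0, 1 → $t0=10-1=9
cmp $t0, 6  (cmp 9,6)
bgt loop: taken
add $t2, $t2, 11 → $t2=14+11=25
sub $t0, $t0, 1 → $t0=9-1=8
cmp $t0, 6  (cmp 8,6)
bgt loop: taken
add $t2, $t2, 11 → $t2=25+11=36
sub $t0, $t0, 1 → $t0=8-1=7
cmp $t0, 6  (cmp 7,6)
bgt loop: taken
add $t2, $t2, 11 → $t2=36+11=47
sub $t0, $t0, 1 → $t0=7-1=6
cmp $t0, 6  (cmp 6,6)
bgt loop: not taken
halt.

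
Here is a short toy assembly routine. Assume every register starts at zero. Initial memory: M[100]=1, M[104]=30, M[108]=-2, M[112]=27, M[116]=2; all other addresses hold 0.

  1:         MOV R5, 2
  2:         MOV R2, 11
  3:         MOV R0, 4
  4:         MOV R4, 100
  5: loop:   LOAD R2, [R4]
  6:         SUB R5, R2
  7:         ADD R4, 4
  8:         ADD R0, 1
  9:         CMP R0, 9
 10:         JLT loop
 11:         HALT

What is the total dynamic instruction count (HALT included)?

after MOV R5, 2: R5=2
after MOV R2, 11: R2=11
after MOV R0, 4: R0=4
after MOV R4, 100: R4=100
after LOAD R2, [R4]: R2=M[100]=1
after SUB R5, R2: R5=2-1=1
after ADD R4, 4: R4=100+4=104
after ADD R0, 1: R0=4+1=5
CMP R0, 9  (cmp 5,9)
JLT loop: taken
after LOAD R2, [R4]: R2=M[104]=30
after SUB R5, R2: R5=1-30=-29
after ADD R4, 4: R4=104+4=108
after ADD R0, 1: R0=5+1=6
CMP R0, 9  (cmp 6,9)
JLT loop: taken
after LOAD R2, [R4]: R2=M[108]=-2
after SUB R5, R2: R5=(-29)-(-2)=-27
after ADD R4, 4: R4=108+4=112
after ADD R0, 1: R0=6+1=7
CMP R0, 9  (cmp 7,9)
JLT loop: taken
after LOAD R2, [R4]: R2=M[112]=27
after SUB R5, R2: R5=(-27)-27=-54
after ADD R4, 4: R4=112+4=116
after ADD R0, 1: R0=7+1=8
CMP R0, 9  (cmp 8,9)
JLT loop: taken
after LOAD R2, [R4]: R2=M[116]=2
after SUB R5, R2: R5=(-54)-2=-56
after ADD R4, 4: R4=116+4=120
after ADD R0, 1: R0=8+1=9
CMP R0, 9  (cmp 9,9)
JLT loop: not taken
halt.
Total executed instructions: 35.

35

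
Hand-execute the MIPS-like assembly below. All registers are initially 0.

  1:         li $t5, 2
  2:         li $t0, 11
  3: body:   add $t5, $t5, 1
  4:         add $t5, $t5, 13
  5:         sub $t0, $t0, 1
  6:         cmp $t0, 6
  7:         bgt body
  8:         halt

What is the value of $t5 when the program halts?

72

$t5=2
$t0=11
$t5=2+1=3
$t5=3+13=16
$t0=11-1=10
cmp $t0, 6  (cmp 10,6)
bgt body: taken
$t5=16+1=17
$t5=17+13=30
$t0=10-1=9
cmp $t0, 6  (cmp 9,6)
bgt body: taken
$t5=30+1=31
$t5=31+13=44
$t0=9-1=8
cmp $t0, 6  (cmp 8,6)
bgt body: taken
$t5=44+1=45
$t5=45+13=58
$t0=8-1=7
cmp $t0, 6  (cmp 7,6)
bgt body: taken
$t5=58+1=59
$t5=59+13=72
$t0=7-1=6
cmp $t0, 6  (cmp 6,6)
bgt body: not taken
halt.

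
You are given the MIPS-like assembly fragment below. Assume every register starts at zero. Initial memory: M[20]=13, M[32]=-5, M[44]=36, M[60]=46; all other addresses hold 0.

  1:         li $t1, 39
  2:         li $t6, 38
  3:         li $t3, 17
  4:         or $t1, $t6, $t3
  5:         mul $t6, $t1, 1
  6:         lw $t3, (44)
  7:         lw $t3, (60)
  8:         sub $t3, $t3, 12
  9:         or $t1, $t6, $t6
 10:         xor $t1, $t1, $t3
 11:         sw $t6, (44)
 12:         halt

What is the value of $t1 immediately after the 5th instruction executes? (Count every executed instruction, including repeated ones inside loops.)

55

after li $t1, 39: $t1=39
after li $t6, 38: $t6=38
after li $t3, 17: $t3=17
after or $t1, $t6, $t3: $t1=38|17=55
after mul $t6, $t1, 1: $t6=55*1=55
After step 5: $t1 = 55.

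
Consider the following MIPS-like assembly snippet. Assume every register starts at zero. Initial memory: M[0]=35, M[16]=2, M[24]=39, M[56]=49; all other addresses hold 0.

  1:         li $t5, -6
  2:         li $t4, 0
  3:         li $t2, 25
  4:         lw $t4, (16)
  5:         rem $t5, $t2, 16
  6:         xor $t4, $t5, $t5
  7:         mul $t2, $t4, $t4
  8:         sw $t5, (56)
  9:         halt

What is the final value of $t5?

after li $t5, -6: $t5=-6
after li $t4, 0: $t4=0
after li $t2, 25: $t2=25
after lw $t4, (16): $t4=M[16]=2
after rem $t5, $t2, 16: $t5=25%16=9
after xor $t4, $t5, $t5: $t4=9^9=0
after mul $t2, $t4, $t4: $t2=0*0=0
sw $t5, (56) → M[56]=9
halt.

9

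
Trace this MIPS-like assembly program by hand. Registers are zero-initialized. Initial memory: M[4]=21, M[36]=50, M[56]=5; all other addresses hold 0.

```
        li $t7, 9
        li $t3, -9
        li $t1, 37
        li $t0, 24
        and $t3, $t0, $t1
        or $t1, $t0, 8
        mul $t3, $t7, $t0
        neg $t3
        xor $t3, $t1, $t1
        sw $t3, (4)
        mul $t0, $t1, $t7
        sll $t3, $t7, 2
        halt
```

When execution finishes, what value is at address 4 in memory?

0

li $t7, 9 → $t7=9
li $t3, -9 → $t3=-9
li $t1, 37 → $t1=37
li $t0, 24 → $t0=24
and $t3, $t0, $t1 → $t3=24&37=0
or $t1, $t0, 8 → $t1=24|8=24
mul $t3, $t7, $t0 → $t3=9*24=216
neg $t3 → $t3=-(216)=-216
xor $t3, $t1, $t1 → $t3=24^24=0
sw $t3, (4) → M[4]=0
mul $t0, $t1, $t7 → $t0=24*9=216
sll $t3, $t7, 2 → $t3=9<<2=36
halt.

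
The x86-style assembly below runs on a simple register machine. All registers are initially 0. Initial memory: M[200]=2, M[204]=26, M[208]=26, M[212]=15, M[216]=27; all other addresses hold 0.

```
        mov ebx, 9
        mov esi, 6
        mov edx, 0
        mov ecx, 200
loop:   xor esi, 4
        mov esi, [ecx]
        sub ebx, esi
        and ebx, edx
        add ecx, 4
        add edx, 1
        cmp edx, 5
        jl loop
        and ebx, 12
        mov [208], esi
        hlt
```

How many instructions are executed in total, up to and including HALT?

mov ebx, 9 → ebx=9
mov esi, 6 → esi=6
mov edx, 0 → edx=0
mov ecx, 200 → ecx=200
xor esi, 4 → esi=6^4=2
mov esi, [ecx] → esi=M[200]=2
sub ebx, esi → ebx=9-2=7
and ebx, edx → ebx=7&0=0
add ecx, 4 → ecx=200+4=204
add edx, 1 → edx=0+1=1
cmp edx, 5  (cmp 1,5)
jl loop: taken
xor esi, 4 → esi=2^4=6
mov esi, [ecx] → esi=M[204]=26
sub ebx, esi → ebx=0-26=-26
and ebx, edx → ebx=(-26)&1=0
add ecx, 4 → ecx=204+4=208
add edx, 1 → edx=1+1=2
cmp edx, 5  (cmp 2,5)
jl loop: taken
xor esi, 4 → esi=26^4=30
mov esi, [ecx] → esi=M[208]=26
sub ebx, esi → ebx=0-26=-26
and ebx, edx → ebx=(-26)&2=2
add ecx, 4 → ecx=208+4=212
add edx, 1 → edx=2+1=3
cmp edx, 5  (cmp 3,5)
jl loop: taken
xor esi, 4 → esi=26^4=30
mov esi, [ecx] → esi=M[212]=15
sub ebx, esi → ebx=2-15=-13
and ebx, edx → ebx=(-13)&3=3
add ecx, 4 → ecx=212+4=216
add edx, 1 → edx=3+1=4
cmp edx, 5  (cmp 4,5)
jl loop: taken
xor esi, 4 → esi=15^4=11
mov esi, [ecx] → esi=M[216]=27
sub ebx, esi → ebx=3-27=-24
and ebx, edx → ebx=(-24)&4=0
add ecx, 4 → ecx=216+4=220
add edx, 1 → edx=4+1=5
cmp edx, 5  (cmp 5,5)
jl loop: not taken
and ebx, 12 → ebx=0&12=0
mov [208], esi → M[208]=27
halt.
Total executed instructions: 47.

47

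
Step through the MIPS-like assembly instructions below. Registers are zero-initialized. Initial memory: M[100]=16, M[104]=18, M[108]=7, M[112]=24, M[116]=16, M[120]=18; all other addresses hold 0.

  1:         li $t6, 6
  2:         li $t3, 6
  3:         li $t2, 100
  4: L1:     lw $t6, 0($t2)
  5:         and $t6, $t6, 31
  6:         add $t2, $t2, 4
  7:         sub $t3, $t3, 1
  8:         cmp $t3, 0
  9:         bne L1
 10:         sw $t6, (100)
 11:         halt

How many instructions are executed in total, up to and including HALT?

$t6=6
$t3=6
$t2=100
$t6=M[100]=16
$t6=16&31=16
$t2=100+4=104
$t3=6-1=5
cmp $t3, 0  (cmp 5,0)
bne L1: taken
$t6=M[104]=18
$t6=18&31=18
$t2=104+4=108
$t3=5-1=4
cmp $t3, 0  (cmp 4,0)
bne L1: taken
$t6=M[108]=7
$t6=7&31=7
$t2=108+4=112
$t3=4-1=3
cmp $t3, 0  (cmp 3,0)
bne L1: taken
$t6=M[112]=24
$t6=24&31=24
$t2=112+4=116
$t3=3-1=2
cmp $t3, 0  (cmp 2,0)
bne L1: taken
$t6=M[116]=16
$t6=16&31=16
$t2=116+4=120
$t3=2-1=1
cmp $t3, 0  (cmp 1,0)
bne L1: taken
$t6=M[120]=18
$t6=18&31=18
$t2=120+4=124
$t3=1-1=0
cmp $t3, 0  (cmp 0,0)
bne L1: not taken
sw $t6, (100) → M[100]=18
halt.
Total executed instructions: 41.

41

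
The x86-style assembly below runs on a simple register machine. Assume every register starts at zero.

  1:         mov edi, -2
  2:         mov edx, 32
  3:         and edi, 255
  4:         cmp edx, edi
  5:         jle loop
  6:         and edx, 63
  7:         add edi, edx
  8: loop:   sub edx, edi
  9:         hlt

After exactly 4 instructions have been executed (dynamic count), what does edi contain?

254

mov edi, -2 → edi=-2
mov edx, 32 → edx=32
and edi, 255 → edi=(-2)&255=254
cmp edx, edi  (cmp 32,254)
After step 4: edi = 254.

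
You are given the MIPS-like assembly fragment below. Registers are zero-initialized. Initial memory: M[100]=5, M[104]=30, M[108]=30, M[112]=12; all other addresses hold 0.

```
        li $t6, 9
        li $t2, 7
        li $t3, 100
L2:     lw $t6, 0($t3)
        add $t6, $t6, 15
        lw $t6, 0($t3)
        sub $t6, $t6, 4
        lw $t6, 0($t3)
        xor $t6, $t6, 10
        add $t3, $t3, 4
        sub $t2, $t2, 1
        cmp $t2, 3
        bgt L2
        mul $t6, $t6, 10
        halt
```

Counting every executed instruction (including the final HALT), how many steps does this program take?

45

li $t6, 9 → $t6=9
li $t2, 7 → $t2=7
li $t3, 100 → $t3=100
lw $t6, 0($t3) → $t6=M[100]=5
add $t6, $t6, 15 → $t6=5+15=20
lw $t6, 0($t3) → $t6=M[100]=5
sub $t6, $t6, 4 → $t6=5-4=1
lw $t6, 0($t3) → $t6=M[100]=5
xor $t6, $t6, 10 → $t6=5^10=15
add $t3, $t3, 4 → $t3=100+4=104
sub $t2, $t2, 1 → $t2=7-1=6
cmp $t2, 3  (cmp 6,3)
bgt L2: taken
lw $t6, 0($t3) → $t6=M[104]=30
add $t6, $t6, 15 → $t6=30+15=45
lw $t6, 0($t3) → $t6=M[104]=30
sub $t6, $t6, 4 → $t6=30-4=26
lw $t6, 0($t3) → $t6=M[104]=30
xor $t6, $t6, 10 → $t6=30^10=20
add $t3, $t3, 4 → $t3=104+4=108
sub $t2, $t2, 1 → $t2=6-1=5
cmp $t2, 3  (cmp 5,3)
bgt L2: taken
lw $t6, 0($t3) → $t6=M[108]=30
add $t6, $t6, 15 → $t6=30+15=45
lw $t6, 0($t3) → $t6=M[108]=30
sub $t6, $t6, 4 → $t6=30-4=26
lw $t6, 0($t3) → $t6=M[108]=30
xor $t6, $t6, 10 → $t6=30^10=20
add $t3, $t3, 4 → $t3=108+4=112
sub $t2, $t2, 1 → $t2=5-1=4
cmp $t2, 3  (cmp 4,3)
bgt L2: taken
lw $t6, 0($t3) → $t6=M[112]=12
add $t6, $t6, 15 → $t6=12+15=27
lw $t6, 0($t3) → $t6=M[112]=12
sub $t6, $t6, 4 → $t6=12-4=8
lw $t6, 0($t3) → $t6=M[112]=12
xor $t6, $t6, 10 → $t6=12^10=6
add $t3, $t3, 4 → $t3=112+4=116
sub $t2, $t2, 1 → $t2=4-1=3
cmp $t2, 3  (cmp 3,3)
bgt L2: not taken
mul $t6, $t6, 10 → $t6=6*10=60
halt.
Total executed instructions: 45.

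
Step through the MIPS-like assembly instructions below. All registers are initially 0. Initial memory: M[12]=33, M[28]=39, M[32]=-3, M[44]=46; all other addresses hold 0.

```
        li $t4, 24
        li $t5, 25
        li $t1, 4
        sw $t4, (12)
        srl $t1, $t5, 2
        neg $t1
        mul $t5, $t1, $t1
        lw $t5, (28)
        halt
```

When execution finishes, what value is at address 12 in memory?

$t4=24
$t5=25
$t1=4
sw $t4, (12) → M[12]=24
$t1=25>>2=6
$t1=-(6)=-6
$t5=(-6)*(-6)=36
$t5=M[28]=39
halt.

24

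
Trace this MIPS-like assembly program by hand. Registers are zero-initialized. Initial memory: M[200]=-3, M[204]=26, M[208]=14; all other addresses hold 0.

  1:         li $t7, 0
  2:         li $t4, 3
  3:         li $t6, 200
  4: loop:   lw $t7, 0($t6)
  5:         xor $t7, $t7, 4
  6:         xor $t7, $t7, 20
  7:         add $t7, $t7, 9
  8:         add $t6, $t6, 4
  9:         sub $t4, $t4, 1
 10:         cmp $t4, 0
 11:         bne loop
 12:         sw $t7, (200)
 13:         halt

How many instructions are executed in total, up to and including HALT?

29

$t7=0
$t4=3
$t6=200
$t7=M[200]=-3
$t7=(-3)^4=-7
$t7=(-7)^20=-19
$t7=(-19)+9=-10
$t6=200+4=204
$t4=3-1=2
cmp $t4, 0  (cmp 2,0)
bne loop: taken
$t7=M[204]=26
$t7=26^4=30
$t7=30^20=10
$t7=10+9=19
$t6=204+4=208
$t4=2-1=1
cmp $t4, 0  (cmp 1,0)
bne loop: taken
$t7=M[208]=14
$t7=14^4=10
$t7=10^20=30
$t7=30+9=39
$t6=208+4=212
$t4=1-1=0
cmp $t4, 0  (cmp 0,0)
bne loop: not taken
sw $t7, (200) → M[200]=39
halt.
Total executed instructions: 29.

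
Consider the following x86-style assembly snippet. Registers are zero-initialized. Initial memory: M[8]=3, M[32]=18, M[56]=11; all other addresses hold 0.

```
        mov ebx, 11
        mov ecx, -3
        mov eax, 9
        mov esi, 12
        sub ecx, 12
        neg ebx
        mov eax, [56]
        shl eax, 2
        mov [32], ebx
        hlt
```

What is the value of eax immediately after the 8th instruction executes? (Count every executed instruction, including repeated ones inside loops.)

mov ebx, 11 → ebx=11
mov ecx, -3 → ecx=-3
mov eax, 9 → eax=9
mov esi, 12 → esi=12
sub ecx, 12 → ecx=(-3)-12=-15
neg ebx → ebx=-(11)=-11
mov eax, [56] → eax=M[56]=11
shl eax, 2 → eax=11<<2=44
After step 8: eax = 44.

44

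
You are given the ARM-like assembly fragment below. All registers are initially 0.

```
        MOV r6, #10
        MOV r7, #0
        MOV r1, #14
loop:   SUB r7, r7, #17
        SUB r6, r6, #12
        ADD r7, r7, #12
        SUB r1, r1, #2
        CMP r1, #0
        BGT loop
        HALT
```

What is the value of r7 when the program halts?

-35

MOV r6, #10 → r6=10
MOV r7, #0 → r7=0
MOV r1, #14 → r1=14
SUB r7, r7, #17 → r7=0-17=-17
SUB r6, r6, #12 → r6=10-12=-2
ADD r7, r7, #12 → r7=(-17)+12=-5
SUB r1, r1, #2 → r1=14-2=12
CMP r1, #0  (cmp 12,0)
BGT loop: taken
SUB r7, r7, #17 → r7=(-5)-17=-22
SUB r6, r6, #12 → r6=(-2)-12=-14
ADD r7, r7, #12 → r7=(-22)+12=-10
SUB r1, r1, #2 → r1=12-2=10
CMP r1, #0  (cmp 10,0)
BGT loop: taken
SUB r7, r7, #17 → r7=(-10)-17=-27
SUB r6, r6, #12 → r6=(-14)-12=-26
ADD r7, r7, #12 → r7=(-27)+12=-15
SUB r1, r1, #2 → r1=10-2=8
CMP r1, #0  (cmp 8,0)
BGT loop: taken
SUB r7, r7, #17 → r7=(-15)-17=-32
SUB r6, r6, #12 → r6=(-26)-12=-38
ADD r7, r7, #12 → r7=(-32)+12=-20
SUB r1, r1, #2 → r1=8-2=6
CMP r1, #0  (cmp 6,0)
BGT loop: taken
SUB r7, r7, #17 → r7=(-20)-17=-37
SUB r6, r6, #12 → r6=(-38)-12=-50
ADD r7, r7, #12 → r7=(-37)+12=-25
SUB r1, r1, #2 → r1=6-2=4
CMP r1, #0  (cmp 4,0)
BGT loop: taken
SUB r7, r7, #17 → r7=(-25)-17=-42
SUB r6, r6, #12 → r6=(-50)-12=-62
ADD r7, r7, #12 → r7=(-42)+12=-30
SUB r1, r1, #2 → r1=4-2=2
CMP r1, #0  (cmp 2,0)
BGT loop: taken
SUB r7, r7, #17 → r7=(-30)-17=-47
SUB r6, r6, #12 → r6=(-62)-12=-74
ADD r7, r7, #12 → r7=(-47)+12=-35
SUB r1, r1, #2 → r1=2-2=0
CMP r1, #0  (cmp 0,0)
BGT loop: not taken
halt.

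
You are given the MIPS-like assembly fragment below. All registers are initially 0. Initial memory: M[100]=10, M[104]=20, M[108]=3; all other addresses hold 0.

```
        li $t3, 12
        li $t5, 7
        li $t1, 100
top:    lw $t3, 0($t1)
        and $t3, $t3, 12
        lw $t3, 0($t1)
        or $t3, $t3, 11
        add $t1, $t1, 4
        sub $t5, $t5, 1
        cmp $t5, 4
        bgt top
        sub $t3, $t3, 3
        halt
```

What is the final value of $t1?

112

$t3=12
$t5=7
$t1=100
$t3=M[100]=10
$t3=10&12=8
$t3=M[100]=10
$t3=10|11=11
$t1=100+4=104
$t5=7-1=6
cmp $t5, 4  (cmp 6,4)
bgt top: taken
$t3=M[104]=20
$t3=20&12=4
$t3=M[104]=20
$t3=20|11=31
$t1=104+4=108
$t5=6-1=5
cmp $t5, 4  (cmp 5,4)
bgt top: taken
$t3=M[108]=3
$t3=3&12=0
$t3=M[108]=3
$t3=3|11=11
$t1=108+4=112
$t5=5-1=4
cmp $t5, 4  (cmp 4,4)
bgt top: not taken
$t3=11-3=8
halt.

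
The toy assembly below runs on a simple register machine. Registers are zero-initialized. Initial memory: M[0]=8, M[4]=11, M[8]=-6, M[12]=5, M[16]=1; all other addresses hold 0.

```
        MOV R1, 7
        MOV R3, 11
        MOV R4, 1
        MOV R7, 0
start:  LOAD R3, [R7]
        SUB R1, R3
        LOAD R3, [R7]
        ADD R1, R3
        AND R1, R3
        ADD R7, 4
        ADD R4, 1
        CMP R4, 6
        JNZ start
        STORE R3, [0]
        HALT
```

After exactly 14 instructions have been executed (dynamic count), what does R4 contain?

2

R1=7
R3=11
R4=1
R7=0
R3=M[0]=8
R1=7-8=-1
R3=M[0]=8
R1=(-1)+8=7
R1=7&8=0
R7=0+4=4
R4=1+1=2
CMP R4, 6  (cmp 2,6)
JNZ start: taken
R3=M[4]=11
After step 14: R4 = 2.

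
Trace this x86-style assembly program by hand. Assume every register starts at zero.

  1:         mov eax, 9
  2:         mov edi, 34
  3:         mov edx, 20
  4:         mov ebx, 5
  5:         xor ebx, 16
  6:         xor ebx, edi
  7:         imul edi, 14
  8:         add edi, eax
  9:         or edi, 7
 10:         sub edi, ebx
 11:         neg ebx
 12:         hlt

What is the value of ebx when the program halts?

-55

eax=9
edi=34
edx=20
ebx=5
ebx=5^16=21
ebx=21^34=55
edi=34*14=476
edi=476+9=485
edi=485|7=487
edi=487-55=432
ebx=-(55)=-55
halt.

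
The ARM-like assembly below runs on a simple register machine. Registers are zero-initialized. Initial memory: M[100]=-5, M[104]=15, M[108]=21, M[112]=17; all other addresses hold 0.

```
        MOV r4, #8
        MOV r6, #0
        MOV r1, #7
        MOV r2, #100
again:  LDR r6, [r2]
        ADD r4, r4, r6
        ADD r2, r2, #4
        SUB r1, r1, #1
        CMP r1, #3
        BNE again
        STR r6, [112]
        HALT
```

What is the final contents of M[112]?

17

MOV r4, #8 → r4=8
MOV r6, #0 → r6=0
MOV r1, #7 → r1=7
MOV r2, #100 → r2=100
LDR r6, [r2] → r6=M[100]=-5
ADD r4, r4, r6 → r4=8+(-5)=3
ADD r2, r2, #4 → r2=100+4=104
SUB r1, r1, #1 → r1=7-1=6
CMP r1, #3  (cmp 6,3)
BNE again: taken
LDR r6, [r2] → r6=M[104]=15
ADD r4, r4, r6 → r4=3+15=18
ADD r2, r2, #4 → r2=104+4=108
SUB r1, r1, #1 → r1=6-1=5
CMP r1, #3  (cmp 5,3)
BNE again: taken
LDR r6, [r2] → r6=M[108]=21
ADD r4, r4, r6 → r4=18+21=39
ADD r2, r2, #4 → r2=108+4=112
SUB r1, r1, #1 → r1=5-1=4
CMP r1, #3  (cmp 4,3)
BNE again: taken
LDR r6, [r2] → r6=M[112]=17
ADD r4, r4, r6 → r4=39+17=56
ADD r2, r2, #4 → r2=112+4=116
SUB r1, r1, #1 → r1=4-1=3
CMP r1, #3  (cmp 3,3)
BNE again: not taken
STR r6, [112] → M[112]=17
halt.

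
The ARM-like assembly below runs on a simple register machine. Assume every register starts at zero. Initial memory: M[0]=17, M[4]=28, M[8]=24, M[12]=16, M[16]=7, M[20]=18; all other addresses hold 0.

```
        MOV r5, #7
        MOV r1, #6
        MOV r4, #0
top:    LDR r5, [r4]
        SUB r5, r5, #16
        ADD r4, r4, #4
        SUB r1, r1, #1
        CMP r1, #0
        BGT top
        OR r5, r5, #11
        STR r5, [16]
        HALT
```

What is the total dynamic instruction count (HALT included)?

42

MOV r5, #7 → r5=7
MOV r1, #6 → r1=6
MOV r4, #0 → r4=0
LDR r5, [r4] → r5=M[0]=17
SUB r5, r5, #16 → r5=17-16=1
ADD r4, r4, #4 → r4=0+4=4
SUB r1, r1, #1 → r1=6-1=5
CMP r1, #0  (cmp 5,0)
BGT top: taken
LDR r5, [r4] → r5=M[4]=28
SUB r5, r5, #16 → r5=28-16=12
ADD r4, r4, #4 → r4=4+4=8
SUB r1, r1, #1 → r1=5-1=4
CMP r1, #0  (cmp 4,0)
BGT top: taken
LDR r5, [r4] → r5=M[8]=24
SUB r5, r5, #16 → r5=24-16=8
ADD r4, r4, #4 → r4=8+4=12
SUB r1, r1, #1 → r1=4-1=3
CMP r1, #0  (cmp 3,0)
BGT top: taken
LDR r5, [r4] → r5=M[12]=16
SUB r5, r5, #16 → r5=16-16=0
ADD r4, r4, #4 → r4=12+4=16
SUB r1, r1, #1 → r1=3-1=2
CMP r1, #0  (cmp 2,0)
BGT top: taken
LDR r5, [r4] → r5=M[16]=7
SUB r5, r5, #16 → r5=7-16=-9
ADD r4, r4, #4 → r4=16+4=20
SUB r1, r1, #1 → r1=2-1=1
CMP r1, #0  (cmp 1,0)
BGT top: taken
LDR r5, [r4] → r5=M[20]=18
SUB r5, r5, #16 → r5=18-16=2
ADD r4, r4, #4 → r4=20+4=24
SUB r1, r1, #1 → r1=1-1=0
CMP r1, #0  (cmp 0,0)
BGT top: not taken
OR r5, r5, #11 → r5=2|11=11
STR r5, [16] → M[16]=11
halt.
Total executed instructions: 42.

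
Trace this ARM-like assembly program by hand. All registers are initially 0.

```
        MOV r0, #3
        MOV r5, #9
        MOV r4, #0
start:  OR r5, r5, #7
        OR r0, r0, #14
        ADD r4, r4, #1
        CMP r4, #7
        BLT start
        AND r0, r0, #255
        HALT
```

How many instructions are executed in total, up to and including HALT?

r0=3
r5=9
r4=0
r5=9|7=15
r0=3|14=15
r4=0+1=1
CMP r4, #7  (cmp 1,7)
BLT start: taken
r5=15|7=15
r0=15|14=15
r4=1+1=2
CMP r4, #7  (cmp 2,7)
BLT start: taken
r5=15|7=15
r0=15|14=15
r4=2+1=3
CMP r4, #7  (cmp 3,7)
BLT start: taken
r5=15|7=15
r0=15|14=15
r4=3+1=4
CMP r4, #7  (cmp 4,7)
BLT start: taken
r5=15|7=15
r0=15|14=15
r4=4+1=5
CMP r4, #7  (cmp 5,7)
BLT start: taken
r5=15|7=15
r0=15|14=15
r4=5+1=6
CMP r4, #7  (cmp 6,7)
BLT start: taken
r5=15|7=15
r0=15|14=15
r4=6+1=7
CMP r4, #7  (cmp 7,7)
BLT start: not taken
r0=15&255=15
halt.
Total executed instructions: 40.

40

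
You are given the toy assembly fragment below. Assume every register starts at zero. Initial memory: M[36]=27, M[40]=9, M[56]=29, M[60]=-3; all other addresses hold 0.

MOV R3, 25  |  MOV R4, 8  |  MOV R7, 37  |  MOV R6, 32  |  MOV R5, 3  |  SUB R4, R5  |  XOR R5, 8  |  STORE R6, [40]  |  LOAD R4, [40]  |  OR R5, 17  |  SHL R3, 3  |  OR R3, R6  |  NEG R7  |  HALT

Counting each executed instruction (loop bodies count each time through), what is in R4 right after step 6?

5

MOV R3, 25 → R3=25
MOV R4, 8 → R4=8
MOV R7, 37 → R7=37
MOV R6, 32 → R6=32
MOV R5, 3 → R5=3
SUB R4, R5 → R4=8-3=5
After step 6: R4 = 5.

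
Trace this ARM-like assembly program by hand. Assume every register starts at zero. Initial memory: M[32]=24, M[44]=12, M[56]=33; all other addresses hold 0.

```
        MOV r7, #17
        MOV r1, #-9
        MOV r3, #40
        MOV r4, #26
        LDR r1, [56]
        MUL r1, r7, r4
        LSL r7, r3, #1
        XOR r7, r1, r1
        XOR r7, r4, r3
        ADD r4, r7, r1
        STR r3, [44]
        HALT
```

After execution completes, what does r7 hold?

50

after MOV r7, #17: r7=17
after MOV r1, #-9: r1=-9
after MOV r3, #40: r3=40
after MOV r4, #26: r4=26
after LDR r1, [56]: r1=M[56]=33
after MUL r1, r7, r4: r1=17*26=442
after LSL r7, r3, #1: r7=40<<1=80
after XOR r7, r1, r1: r7=442^442=0
after XOR r7, r4, r3: r7=26^40=50
after ADD r4, r7, r1: r4=50+442=492
STR r3, [44] → M[44]=40
halt.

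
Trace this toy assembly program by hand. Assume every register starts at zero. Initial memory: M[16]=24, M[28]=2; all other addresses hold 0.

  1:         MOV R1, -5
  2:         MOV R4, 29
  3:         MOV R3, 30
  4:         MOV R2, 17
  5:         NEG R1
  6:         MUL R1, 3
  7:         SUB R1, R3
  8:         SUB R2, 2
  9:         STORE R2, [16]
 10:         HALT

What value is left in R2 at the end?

MOV R1, -5 → R1=-5
MOV R4, 29 → R4=29
MOV R3, 30 → R3=30
MOV R2, 17 → R2=17
NEG R1 → R1=-(-5)=5
MUL R1, 3 → R1=5*3=15
SUB R1, R3 → R1=15-30=-15
SUB R2, 2 → R2=17-2=15
STORE R2, [16] → M[16]=15
halt.

15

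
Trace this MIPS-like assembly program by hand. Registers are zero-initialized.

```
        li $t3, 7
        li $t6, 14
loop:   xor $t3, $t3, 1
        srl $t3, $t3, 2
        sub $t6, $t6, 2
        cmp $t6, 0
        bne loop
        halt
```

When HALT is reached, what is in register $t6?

after li $t3, 7: $t3=7
after li $t6, 14: $t6=14
after xor $t3, $t3, 1: $t3=7^1=6
after srl $t3, $t3, 2: $t3=6>>2=1
after sub $t6, $t6, 2: $t6=14-2=12
cmp $t6, 0  (cmp 12,0)
bne loop: taken
after xor $t3, $t3, 1: $t3=1^1=0
after srl $t3, $t3, 2: $t3=0>>2=0
after sub $t6, $t6, 2: $t6=12-2=10
cmp $t6, 0  (cmp 10,0)
bne loop: taken
after xor $t3, $t3, 1: $t3=0^1=1
after srl $t3, $t3, 2: $t3=1>>2=0
after sub $t6, $t6, 2: $t6=10-2=8
cmp $t6, 0  (cmp 8,0)
bne loop: taken
after xor $t3, $t3, 1: $t3=0^1=1
after srl $t3, $t3, 2: $t3=1>>2=0
after sub $t6, $t6, 2: $t6=8-2=6
cmp $t6, 0  (cmp 6,0)
bne loop: taken
after xor $t3, $t3, 1: $t3=0^1=1
after srl $t3, $t3, 2: $t3=1>>2=0
after sub $t6, $t6, 2: $t6=6-2=4
cmp $t6, 0  (cmp 4,0)
bne loop: taken
after xor $t3, $t3, 1: $t3=0^1=1
after srl $t3, $t3, 2: $t3=1>>2=0
after sub $t6, $t6, 2: $t6=4-2=2
cmp $t6, 0  (cmp 2,0)
bne loop: taken
after xor $t3, $t3, 1: $t3=0^1=1
after srl $t3, $t3, 2: $t3=1>>2=0
after sub $t6, $t6, 2: $t6=2-2=0
cmp $t6, 0  (cmp 0,0)
bne loop: not taken
halt.

0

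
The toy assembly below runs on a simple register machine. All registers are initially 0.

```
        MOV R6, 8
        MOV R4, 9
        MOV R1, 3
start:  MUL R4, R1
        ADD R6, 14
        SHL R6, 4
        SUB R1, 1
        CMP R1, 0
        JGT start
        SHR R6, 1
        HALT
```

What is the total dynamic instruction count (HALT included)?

MOV R6, 8 → R6=8
MOV R4, 9 → R4=9
MOV R1, 3 → R1=3
MUL R4, R1 → R4=9*3=27
ADD R6, 14 → R6=8+14=22
SHL R6, 4 → R6=22<<4=352
SUB R1, 1 → R1=3-1=2
CMP R1, 0  (cmp 2,0)
JGT start: taken
MUL R4, R1 → R4=27*2=54
ADD R6, 14 → R6=352+14=366
SHL R6, 4 → R6=366<<4=5856
SUB R1, 1 → R1=2-1=1
CMP R1, 0  (cmp 1,0)
JGT start: taken
MUL R4, R1 → R4=54*1=54
ADD R6, 14 → R6=5856+14=5870
SHL R6, 4 → R6=5870<<4=93920
SUB R1, 1 → R1=1-1=0
CMP R1, 0  (cmp 0,0)
JGT start: not taken
SHR R6, 1 → R6=93920>>1=46960
halt.
Total executed instructions: 23.

23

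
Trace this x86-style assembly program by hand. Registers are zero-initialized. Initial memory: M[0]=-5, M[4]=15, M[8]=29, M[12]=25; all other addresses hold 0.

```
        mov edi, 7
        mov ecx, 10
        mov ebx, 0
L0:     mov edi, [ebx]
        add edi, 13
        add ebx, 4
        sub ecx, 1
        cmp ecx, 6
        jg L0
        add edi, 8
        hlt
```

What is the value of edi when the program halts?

46

after mov edi, 7: edi=7
after mov ecx, 10: ecx=10
after mov ebx, 0: ebx=0
after mov edi, [ebx]: edi=M[0]=-5
after add edi, 13: edi=(-5)+13=8
after add ebx, 4: ebx=0+4=4
after sub ecx, 1: ecx=10-1=9
cmp ecx, 6  (cmp 9,6)
jg L0: taken
after mov edi, [ebx]: edi=M[4]=15
after add edi, 13: edi=15+13=28
after add ebx, 4: ebx=4+4=8
after sub ecx, 1: ecx=9-1=8
cmp ecx, 6  (cmp 8,6)
jg L0: taken
after mov edi, [ebx]: edi=M[8]=29
after add edi, 13: edi=29+13=42
after add ebx, 4: ebx=8+4=12
after sub ecx, 1: ecx=8-1=7
cmp ecx, 6  (cmp 7,6)
jg L0: taken
after mov edi, [ebx]: edi=M[12]=25
after add edi, 13: edi=25+13=38
after add ebx, 4: ebx=12+4=16
after sub ecx, 1: ecx=7-1=6
cmp ecx, 6  (cmp 6,6)
jg L0: not taken
after add edi, 8: edi=38+8=46
halt.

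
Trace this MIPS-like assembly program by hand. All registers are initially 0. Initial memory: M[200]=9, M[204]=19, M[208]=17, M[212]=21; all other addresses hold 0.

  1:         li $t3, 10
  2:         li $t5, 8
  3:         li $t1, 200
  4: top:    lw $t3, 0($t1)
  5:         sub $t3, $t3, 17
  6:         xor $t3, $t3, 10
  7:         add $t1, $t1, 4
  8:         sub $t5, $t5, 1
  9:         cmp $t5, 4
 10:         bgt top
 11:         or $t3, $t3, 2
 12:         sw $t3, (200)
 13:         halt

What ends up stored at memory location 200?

14

after li $t3, 10: $t3=10
after li $t5, 8: $t5=8
after li $t1, 200: $t1=200
after lw $t3, 0($t1): $t3=M[200]=9
after sub $t3, $t3, 17: $t3=9-17=-8
after xor $t3, $t3, 10: $t3=(-8)^10=-14
after add $t1, $t1, 4: $t1=200+4=204
after sub $t5, $t5, 1: $t5=8-1=7
cmp $t5, 4  (cmp 7,4)
bgt top: taken
after lw $t3, 0($t1): $t3=M[204]=19
after sub $t3, $t3, 17: $t3=19-17=2
after xor $t3, $t3, 10: $t3=2^10=8
after add $t1, $t1, 4: $t1=204+4=208
after sub $t5, $t5, 1: $t5=7-1=6
cmp $t5, 4  (cmp 6,4)
bgt top: taken
after lw $t3, 0($t1): $t3=M[208]=17
after sub $t3, $t3, 17: $t3=17-17=0
after xor $t3, $t3, 10: $t3=0^10=10
after add $t1, $t1, 4: $t1=208+4=212
after sub $t5, $t5, 1: $t5=6-1=5
cmp $t5, 4  (cmp 5,4)
bgt top: taken
after lw $t3, 0($t1): $t3=M[212]=21
after sub $t3, $t3, 17: $t3=21-17=4
after xor $t3, $t3, 10: $t3=4^10=14
after add $t1, $t1, 4: $t1=212+4=216
after sub $t5, $t5, 1: $t5=5-1=4
cmp $t5, 4  (cmp 4,4)
bgt top: not taken
after or $t3, $t3, 2: $t3=14|2=14
sw $t3, (200) → M[200]=14
halt.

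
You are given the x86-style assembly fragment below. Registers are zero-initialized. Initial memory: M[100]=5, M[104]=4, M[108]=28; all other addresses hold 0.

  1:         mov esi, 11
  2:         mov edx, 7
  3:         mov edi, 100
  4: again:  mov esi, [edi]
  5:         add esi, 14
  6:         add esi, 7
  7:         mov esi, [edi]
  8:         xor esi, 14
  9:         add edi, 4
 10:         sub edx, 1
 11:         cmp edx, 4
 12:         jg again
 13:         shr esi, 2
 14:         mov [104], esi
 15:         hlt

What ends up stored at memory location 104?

4

esi=11
edx=7
edi=100
esi=M[100]=5
esi=5+14=19
esi=19+7=26
esi=M[100]=5
esi=5^14=11
edi=100+4=104
edx=7-1=6
cmp edx, 4  (cmp 6,4)
jg again: taken
esi=M[104]=4
esi=4+14=18
esi=18+7=25
esi=M[104]=4
esi=4^14=10
edi=104+4=108
edx=6-1=5
cmp edx, 4  (cmp 5,4)
jg again: taken
esi=M[108]=28
esi=28+14=42
esi=42+7=49
esi=M[108]=28
esi=28^14=18
edi=108+4=112
edx=5-1=4
cmp edx, 4  (cmp 4,4)
jg again: not taken
esi=18>>2=4
mov [104], esi → M[104]=4
halt.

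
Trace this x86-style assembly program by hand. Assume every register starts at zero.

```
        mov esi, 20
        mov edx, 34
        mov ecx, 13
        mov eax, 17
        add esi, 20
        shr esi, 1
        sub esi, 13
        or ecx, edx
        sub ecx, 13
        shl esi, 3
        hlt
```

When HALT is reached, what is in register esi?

56

esi=20
edx=34
ecx=13
eax=17
esi=20+20=40
esi=40>>1=20
esi=20-13=7
ecx=13|34=47
ecx=47-13=34
esi=7<<3=56
halt.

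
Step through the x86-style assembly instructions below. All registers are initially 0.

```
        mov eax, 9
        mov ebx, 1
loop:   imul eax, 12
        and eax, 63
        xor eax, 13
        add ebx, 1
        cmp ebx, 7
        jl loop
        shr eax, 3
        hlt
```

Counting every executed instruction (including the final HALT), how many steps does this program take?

after mov eax, 9: eax=9
after mov ebx, 1: ebx=1
after imul eax, 12: eax=9*12=108
after and eax, 63: eax=108&63=44
after xor eax, 13: eax=44^13=33
after add ebx, 1: ebx=1+1=2
cmp ebx, 7  (cmp 2,7)
jl loop: taken
after imul eax, 12: eax=33*12=396
after and eax, 63: eax=396&63=12
after xor eax, 13: eax=12^13=1
after add ebx, 1: ebx=2+1=3
cmp ebx, 7  (cmp 3,7)
jl loop: taken
after imul eax, 12: eax=1*12=12
after and eax, 63: eax=12&63=12
after xor eax, 13: eax=12^13=1
after add ebx, 1: ebx=3+1=4
cmp ebx, 7  (cmp 4,7)
jl loop: taken
after imul eax, 12: eax=1*12=12
after and eax, 63: eax=12&63=12
after xor eax, 13: eax=12^13=1
after add ebx, 1: ebx=4+1=5
cmp ebx, 7  (cmp 5,7)
jl loop: taken
after imul eax, 12: eax=1*12=12
after and eax, 63: eax=12&63=12
after xor eax, 13: eax=12^13=1
after add ebx, 1: ebx=5+1=6
cmp ebx, 7  (cmp 6,7)
jl loop: taken
after imul eax, 12: eax=1*12=12
after and eax, 63: eax=12&63=12
after xor eax, 13: eax=12^13=1
after add ebx, 1: ebx=6+1=7
cmp ebx, 7  (cmp 7,7)
jl loop: not taken
after shr eax, 3: eax=1>>3=0
halt.
Total executed instructions: 40.

40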